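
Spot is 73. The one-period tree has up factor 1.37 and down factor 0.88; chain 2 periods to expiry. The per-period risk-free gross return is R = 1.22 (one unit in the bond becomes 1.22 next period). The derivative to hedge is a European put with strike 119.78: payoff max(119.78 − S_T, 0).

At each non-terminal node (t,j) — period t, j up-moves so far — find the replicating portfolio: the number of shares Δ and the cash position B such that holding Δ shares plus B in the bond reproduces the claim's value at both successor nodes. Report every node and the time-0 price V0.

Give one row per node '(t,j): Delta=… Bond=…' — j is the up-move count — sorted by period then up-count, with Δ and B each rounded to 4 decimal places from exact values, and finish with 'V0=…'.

(0,0): Delta=-0.7260 Bond=66.0469
(1,0): Delta=-1.0000 Bond=98.1803
(1,1): Delta=-0.6483 Bond=72.8112
V0=13.0504

Under the risk-neutral measure, an up-move has probability p* = (R−d)/(u−d) = 0.6939 and values discount at R = 1.22.
Terminal payoffs: V(2,0)=63.2488, V(2,1)=31.7712, V(2,2)=0.0000
Node (1,0) S=64.2400: V=(p*·31.7712+(1−p*)·63.2488)/1.22=33.9403; Δ=(31.7712−63.2488)/(88.0088−56.5312)=-1.0000; B=V−Δ·S=98.1803
Node (1,1) S=100.0100: V=(p*·0.0000+(1−p*)·31.7712)/1.22=7.9720; Δ=(0.0000−31.7712)/(137.0137−88.0088)=-0.6483; B=V−Δ·S=72.8112
Node (0,0) S=73.0000: V=(p*·7.9720+(1−p*)·33.9403)/1.22=13.0504; Δ=(7.9720−33.9403)/(100.0100−64.2400)=-0.7260; B=V−Δ·S=66.0469
The time-0 hedge costs 13.0504, which is the no-arbitrage price.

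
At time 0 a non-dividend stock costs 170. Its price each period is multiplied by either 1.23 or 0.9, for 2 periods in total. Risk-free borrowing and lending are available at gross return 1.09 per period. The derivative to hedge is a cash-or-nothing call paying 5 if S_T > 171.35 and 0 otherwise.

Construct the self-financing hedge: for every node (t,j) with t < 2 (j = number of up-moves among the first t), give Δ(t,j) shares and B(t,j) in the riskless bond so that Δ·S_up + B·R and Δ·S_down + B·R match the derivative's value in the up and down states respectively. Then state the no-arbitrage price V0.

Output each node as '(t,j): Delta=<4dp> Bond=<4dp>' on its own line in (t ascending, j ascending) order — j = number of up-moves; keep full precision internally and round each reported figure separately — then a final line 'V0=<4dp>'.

The replicating-portfolio and risk-neutral prices coincide; use p* = (1.09−0.9)/(1.23−0.9) = 0.5758 for the latter.
At expiry t=2: V(2,0)=0.0000, V(2,1)=5.0000, V(2,2)=5.0000
Node (1,0) S=153.0000: V=(p*·5.0000+(1−p*)·0.0000)/1.09=2.6411; Δ=(5.0000−0.0000)/(188.1900−137.7000)=0.0990; B=V−Δ·S=-12.5104
Node (1,1) S=209.1000: V=(p*·5.0000+(1−p*)·5.0000)/1.09=4.5872; Δ=(5.0000−5.0000)/(257.1930−188.1900)=0.0000; B=V−Δ·S=4.5872
Node (0,0) S=170.0000: V=(p*·4.5872+(1−p*)·2.6411)/1.09=3.4510; Δ=(4.5872−2.6411)/(209.1000−153.0000)=0.0347; B=V−Δ·S=-2.4462
Check: Δ(0,0)·S0 + B(0,0) = 3.4510 = V0.

(0,0): Delta=0.0347 Bond=-2.4462
(1,0): Delta=0.0990 Bond=-12.5104
(1,1): Delta=0.0000 Bond=4.5872
V0=3.4510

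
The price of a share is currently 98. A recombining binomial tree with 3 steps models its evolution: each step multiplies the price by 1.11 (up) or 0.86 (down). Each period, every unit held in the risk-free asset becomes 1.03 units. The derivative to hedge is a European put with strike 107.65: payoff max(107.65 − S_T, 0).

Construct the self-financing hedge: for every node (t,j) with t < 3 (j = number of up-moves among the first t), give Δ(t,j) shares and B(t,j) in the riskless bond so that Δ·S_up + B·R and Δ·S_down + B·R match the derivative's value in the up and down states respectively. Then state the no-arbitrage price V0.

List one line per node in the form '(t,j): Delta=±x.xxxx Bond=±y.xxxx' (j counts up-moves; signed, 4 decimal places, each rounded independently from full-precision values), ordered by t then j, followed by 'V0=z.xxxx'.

(0,0): Delta=-0.5307 Bond=60.1174
(1,0): Delta=-1.0000 Bond=101.4704
(1,1): Delta=-0.3596 Bond=43.3094
(2,0): Delta=-1.0000 Bond=104.5146
(2,1): Delta=-1.0000 Bond=104.5146
(2,2): Delta=-0.1262 Bond=16.4177
V0=8.1052

Risk-neutral probability p* = (R−d)/(u−d) = (1.03−0.86)/(1.11−0.86) = 0.6800.
Terminal payoffs: V(3,0)=45.3165, V(3,1)=27.1963, V(3,2)=3.8086, V(3,3)=0.0000
(2,0): S=72.4808. Δ = (V_up−V_dn)/(S_up−S_dn) = (27.1963−45.3165)/(80.4537−62.3335) = -1.0000. V = [p*·27.1963 + (1−p*)·45.3165]/1.03 = 32.0338. B = V − Δ·S = 104.5146.
(2,1): S=93.5508. Δ = (V_up−V_dn)/(S_up−S_dn) = (3.8086−27.1963)/(103.8414−80.4537) = -1.0000. V = [p*·3.8086 + (1−p*)·27.1963]/1.03 = 10.9638. B = V − Δ·S = 104.5146.
(2,2): S=120.7458. Δ = (V_up−V_dn)/(S_up−S_dn) = (0.0000−3.8086)/(134.0278−103.8414) = -0.1262. V = [p*·0.0000 + (1−p*)·3.8086]/1.03 = 1.1833. B = V − Δ·S = 16.4177.
(1,0): S=84.2800. Δ = (V_up−V_dn)/(S_up−S_dn) = (10.9638−32.0338)/(93.5508−72.4808) = -1.0000. V = [p*·10.9638 + (1−p*)·32.0338]/1.03 = 17.1904. B = V − Δ·S = 101.4704.
(1,1): S=108.7800. Δ = (V_up−V_dn)/(S_up−S_dn) = (1.1833−10.9638)/(120.7458−93.5508) = -0.3596. V = [p*·1.1833 + (1−p*)·10.9638]/1.03 = 4.1874. B = V − Δ·S = 43.3094.
(0,0): S=98.0000. Δ = (V_up−V_dn)/(S_up−S_dn) = (4.1874−17.1904)/(108.7800−84.2800) = -0.5307. V = [p*·4.1874 + (1−p*)·17.1904]/1.03 = 8.1052. B = V − Δ·S = 60.1174.
Each (Δ,B) replicates both successor values, so the strategy is self-financing and V0 is arbitrage-free.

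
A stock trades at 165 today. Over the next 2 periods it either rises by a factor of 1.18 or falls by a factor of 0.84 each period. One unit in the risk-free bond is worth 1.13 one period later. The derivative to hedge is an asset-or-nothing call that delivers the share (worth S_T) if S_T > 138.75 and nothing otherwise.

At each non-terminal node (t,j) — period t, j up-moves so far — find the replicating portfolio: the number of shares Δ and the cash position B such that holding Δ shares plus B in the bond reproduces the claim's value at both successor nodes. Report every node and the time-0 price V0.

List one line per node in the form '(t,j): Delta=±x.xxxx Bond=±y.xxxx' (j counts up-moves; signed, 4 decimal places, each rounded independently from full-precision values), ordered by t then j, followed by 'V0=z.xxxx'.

(0,0): Delta=1.2701 Bond=-46.5350
(1,0): Delta=3.4706 Bond=-357.5750
(1,1): Delta=1.0000 Bond=0.0000
V0=163.0282

No-arbitrage ⇒ martingale measure with p* = (R−d)/(u−d) = 0.8529.
Payoff layer (t=2): V(2,0)=0.0000, V(2,1)=163.5480, V(2,2)=229.7460
Node (1,0) S=138.6000: V=(p*·163.5480+(1−p*)·0.0000)/1.13=123.4485; Δ=(163.5480−0.0000)/(163.5480−116.4240)=3.4706; B=V−Δ·S=-357.5750
Node (1,1) S=194.7000: V=(p*·229.7460+(1−p*)·163.5480)/1.13=194.7000; Δ=(229.7460−163.5480)/(229.7460−163.5480)=1.0000; B=V−Δ·S=0.0000
Node (0,0) S=165.0000: V=(p*·194.7000+(1−p*)·123.4485)/1.13=163.0282; Δ=(194.7000−123.4485)/(194.7000−138.6000)=1.2701; B=V−Δ·S=-46.5350
Root portfolio cost Δ·165+B reproduces V0=163.0282.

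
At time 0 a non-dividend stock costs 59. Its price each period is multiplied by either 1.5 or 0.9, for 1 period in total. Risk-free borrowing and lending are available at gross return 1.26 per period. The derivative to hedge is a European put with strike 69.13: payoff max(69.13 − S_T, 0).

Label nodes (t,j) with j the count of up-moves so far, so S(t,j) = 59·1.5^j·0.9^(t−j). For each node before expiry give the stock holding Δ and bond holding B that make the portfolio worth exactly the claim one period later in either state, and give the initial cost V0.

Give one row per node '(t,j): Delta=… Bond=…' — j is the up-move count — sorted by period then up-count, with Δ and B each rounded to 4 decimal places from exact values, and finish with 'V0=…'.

(0,0): Delta=-0.4528 Bond=31.8056
V0=5.0889

No-arbitrage ⇒ martingale measure with p* = (R−d)/(u−d) = 0.6000.
Payoff layer (t=1): V(1,0)=16.0300, V(1,1)=0.0000
Node (0,0) S=59.0000: V=(p*·0.0000+(1−p*)·16.0300)/1.26=5.0889; Δ=(0.0000−16.0300)/(88.5000−53.1000)=-0.4528; B=V−Δ·S=31.8056
Self-financing check: at every node Δ·S+B equals the discounted successor values.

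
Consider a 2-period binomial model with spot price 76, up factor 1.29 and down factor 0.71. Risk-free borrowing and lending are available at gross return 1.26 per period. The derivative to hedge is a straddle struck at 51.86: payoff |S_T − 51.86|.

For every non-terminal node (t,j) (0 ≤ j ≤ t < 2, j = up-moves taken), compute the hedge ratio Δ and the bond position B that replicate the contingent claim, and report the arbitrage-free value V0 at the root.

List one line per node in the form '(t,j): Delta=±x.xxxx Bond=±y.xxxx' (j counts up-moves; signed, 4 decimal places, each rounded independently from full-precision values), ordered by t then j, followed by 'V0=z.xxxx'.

Under the risk-neutral measure, an up-move has probability p* = (R−d)/(u−d) = 0.9483 and values discount at R = 1.26.
Payoff layer (t=2): V(2,0)=13.5484, V(2,1)=17.7484, V(2,2)=74.6116
  t=1,j=0: stock 53.9600 → up 69.6084 (V=17.7484), down 38.3116 (V=13.5484). Price 13.9136; hedge Δ=0.1342, bond B=6.6722.
  t=1,j=1: stock 98.0400 → up 126.4716 (V=74.6116), down 69.6084 (V=17.7484). Price 56.8813; hedge Δ=1.0000, bond B=-41.1587.
  t=0,j=0: stock 76.0000 → up 98.0400 (V=56.8813), down 53.9600 (V=13.9136). Price 43.3800; hedge Δ=0.9748, bond B=-30.7022.
Self-financing check: at every node Δ·S+B equals the discounted successor values.

(0,0): Delta=0.9748 Bond=-30.7022
(1,0): Delta=0.1342 Bond=6.6722
(1,1): Delta=1.0000 Bond=-41.1587
V0=43.3800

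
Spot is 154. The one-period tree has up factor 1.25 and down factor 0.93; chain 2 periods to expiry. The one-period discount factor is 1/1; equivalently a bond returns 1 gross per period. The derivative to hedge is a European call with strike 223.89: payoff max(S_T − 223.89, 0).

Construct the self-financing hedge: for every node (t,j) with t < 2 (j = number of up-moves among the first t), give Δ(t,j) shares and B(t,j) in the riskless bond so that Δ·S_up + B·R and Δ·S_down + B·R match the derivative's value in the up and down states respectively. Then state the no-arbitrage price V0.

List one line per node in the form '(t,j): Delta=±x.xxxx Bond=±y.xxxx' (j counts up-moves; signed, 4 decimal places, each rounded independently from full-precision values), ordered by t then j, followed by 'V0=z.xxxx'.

Risk-neutral probability p* = (R−d)/(u−d) = (1−0.93)/(1.25−0.93) = 0.2187.
Terminal values V(2,·): V(2,0)=0.0000, V(2,1)=0.0000, V(2,2)=16.7350
  t=1,j=0: stock 143.2200 → up 179.0250 (V=0.0000), down 133.1946 (V=0.0000). Price 0.0000; hedge Δ=0.0000, bond B=0.0000.
  t=1,j=1: stock 192.5000 → up 240.6250 (V=16.7350), down 179.0250 (V=0.0000). Price 3.6608; hedge Δ=0.2717, bond B=-48.6361.
  t=0,j=0: stock 154.0000 → up 192.5000 (V=3.6608), down 143.2200 (V=0.0000). Price 0.8008; hedge Δ=0.0743, bond B=-10.6391.
The time-0 hedge costs 0.8008, which is the no-arbitrage price.

(0,0): Delta=0.0743 Bond=-10.6391
(1,0): Delta=0.0000 Bond=0.0000
(1,1): Delta=0.2717 Bond=-48.6361
V0=0.8008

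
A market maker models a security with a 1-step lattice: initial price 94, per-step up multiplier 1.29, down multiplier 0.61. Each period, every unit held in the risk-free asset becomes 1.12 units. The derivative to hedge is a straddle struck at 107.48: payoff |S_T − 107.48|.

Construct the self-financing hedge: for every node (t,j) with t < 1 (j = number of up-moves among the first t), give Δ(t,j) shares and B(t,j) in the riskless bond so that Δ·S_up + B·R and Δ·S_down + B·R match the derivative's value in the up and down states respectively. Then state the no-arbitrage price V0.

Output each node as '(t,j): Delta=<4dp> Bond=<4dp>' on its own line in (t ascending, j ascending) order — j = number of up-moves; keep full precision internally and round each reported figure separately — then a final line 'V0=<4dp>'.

The replicating-portfolio and risk-neutral prices coincide; use p* = (1.12−0.61)/(1.29−0.61) = 0.7500 for the latter.
Terminal payoffs: V(1,0)=50.1400, V(1,1)=13.7800
(0,0): S=94.0000. Δ = (V_up−V_dn)/(S_up−S_dn) = (13.7800−50.1400)/(121.2600−57.3400) = -0.5688. V = [p*·13.7800 + (1−p*)·50.1400]/1.12 = 20.4196. B = V − Δ·S = 73.8902.
Root portfolio cost Δ·94+B reproduces V0=20.4196.

(0,0): Delta=-0.5688 Bond=73.8902
V0=20.4196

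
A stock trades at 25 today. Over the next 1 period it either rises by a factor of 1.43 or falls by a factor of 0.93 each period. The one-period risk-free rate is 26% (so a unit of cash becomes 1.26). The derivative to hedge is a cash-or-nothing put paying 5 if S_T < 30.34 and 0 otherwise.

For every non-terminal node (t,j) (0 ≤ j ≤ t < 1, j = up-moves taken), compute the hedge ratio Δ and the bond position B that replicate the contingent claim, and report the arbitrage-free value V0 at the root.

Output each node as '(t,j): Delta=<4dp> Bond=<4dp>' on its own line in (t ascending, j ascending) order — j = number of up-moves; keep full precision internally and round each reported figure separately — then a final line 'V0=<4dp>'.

The replicating-portfolio and risk-neutral prices coincide; use p* = (1.26−0.93)/(1.43−0.93) = 0.6600 for the latter.
Payoff layer (t=1): V(1,0)=5.0000, V(1,1)=0.0000
(0,0): S=25.0000. Δ = (V_up−V_dn)/(S_up−S_dn) = (0.0000−5.0000)/(35.7500−23.2500) = -0.4000. V = [p*·0.0000 + (1−p*)·5.0000]/1.26 = 1.3492. B = V − Δ·S = 11.3492.
Root portfolio cost Δ·25+B reproduces V0=1.3492.

(0,0): Delta=-0.4000 Bond=11.3492
V0=1.3492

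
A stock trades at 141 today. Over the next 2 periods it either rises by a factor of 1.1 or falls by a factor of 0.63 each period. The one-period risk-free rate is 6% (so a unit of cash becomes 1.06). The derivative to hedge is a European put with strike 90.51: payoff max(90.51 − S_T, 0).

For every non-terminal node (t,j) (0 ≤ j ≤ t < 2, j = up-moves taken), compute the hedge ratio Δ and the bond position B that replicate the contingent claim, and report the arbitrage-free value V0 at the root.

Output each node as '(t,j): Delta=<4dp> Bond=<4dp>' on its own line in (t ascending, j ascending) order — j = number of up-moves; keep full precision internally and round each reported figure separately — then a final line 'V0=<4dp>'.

Under the risk-neutral measure, an up-move has probability p* = (R−d)/(u−d) = 0.9149 and values discount at R = 1.06.
Payoff layer (t=2): V(2,0)=34.5471, V(2,1)=0.0000, V(2,2)=0.0000
Node (1,0) S=88.8300: V=(p*·0.0000+(1−p*)·34.5471)/1.06=2.7738; Δ=(0.0000−34.5471)/(97.7130−55.9629)=-0.8275; B=V−Δ·S=76.2782
Node (1,1) S=155.1000: V=(p*·0.0000+(1−p*)·0.0000)/1.06=0.0000; Δ=(0.0000−0.0000)/(170.6100−97.7130)=0.0000; B=V−Δ·S=0.0000
Node (0,0) S=141.0000: V=(p*·0.0000+(1−p*)·2.7738)/1.06=0.2227; Δ=(0.0000−2.7738)/(155.1000−88.8300)=-0.0419; B=V−Δ·S=6.1243
Self-financing check: at every node Δ·S+B equals the discounted successor values.

(0,0): Delta=-0.0419 Bond=6.1243
(1,0): Delta=-0.8275 Bond=76.2782
(1,1): Delta=0.0000 Bond=0.0000
V0=0.2227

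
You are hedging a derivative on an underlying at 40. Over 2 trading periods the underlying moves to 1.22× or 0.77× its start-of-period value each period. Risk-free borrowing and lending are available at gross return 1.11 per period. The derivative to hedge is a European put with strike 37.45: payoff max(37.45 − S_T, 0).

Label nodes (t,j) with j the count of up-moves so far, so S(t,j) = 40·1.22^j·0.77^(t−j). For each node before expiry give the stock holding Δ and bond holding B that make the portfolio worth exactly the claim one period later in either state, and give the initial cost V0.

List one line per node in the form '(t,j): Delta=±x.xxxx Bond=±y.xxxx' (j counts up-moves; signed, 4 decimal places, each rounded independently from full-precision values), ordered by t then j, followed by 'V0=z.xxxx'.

Under the risk-neutral measure, an up-move has probability p* = (R−d)/(u−d) = 0.7556 and values discount at R = 1.11.
Terminal values V(2,·): V(2,0)=13.7340, V(2,1)=0.0000, V(2,2)=0.0000
Node (1,0) S=30.8000: V=(p*·0.0000+(1−p*)·13.7340)/1.11=3.0245; Δ=(0.0000−13.7340)/(37.5760−23.7160)=-0.9909; B=V−Δ·S=33.5445
Node (1,1) S=48.8000: V=(p*·0.0000+(1−p*)·0.0000)/1.11=0.0000; Δ=(0.0000−0.0000)/(59.5360−37.5760)=0.0000; B=V−Δ·S=0.0000
Node (0,0) S=40.0000: V=(p*·0.0000+(1−p*)·3.0245)/1.11=0.6661; Δ=(0.0000−3.0245)/(48.8000−30.8000)=-0.1680; B=V−Δ·S=7.3872
Check: Δ(0,0)·S0 + B(0,0) = 0.6661 = V0.

(0,0): Delta=-0.1680 Bond=7.3872
(1,0): Delta=-0.9909 Bond=33.5445
(1,1): Delta=0.0000 Bond=0.0000
V0=0.6661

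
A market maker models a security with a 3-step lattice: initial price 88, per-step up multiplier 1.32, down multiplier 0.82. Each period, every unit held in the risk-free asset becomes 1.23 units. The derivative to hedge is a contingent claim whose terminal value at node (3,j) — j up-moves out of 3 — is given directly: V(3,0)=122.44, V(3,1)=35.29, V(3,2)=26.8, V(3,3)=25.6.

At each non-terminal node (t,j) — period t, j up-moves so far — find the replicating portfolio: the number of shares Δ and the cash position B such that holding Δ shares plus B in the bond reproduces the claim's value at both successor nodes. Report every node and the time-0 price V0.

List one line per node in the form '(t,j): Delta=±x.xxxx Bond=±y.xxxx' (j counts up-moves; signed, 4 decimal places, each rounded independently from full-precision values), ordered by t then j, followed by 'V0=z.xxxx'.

Risk-neutral probability p* = (R−d)/(u−d) = (1.23−0.82)/(1.32−0.82) = 0.8200.
Terminal values V(3,·): V(3,0)=122.4400, V(3,1)=35.2900, V(3,2)=26.8000, V(3,3)=25.6000
(2,0): S=59.1712. Δ = (V_up−V_dn)/(S_up−S_dn) = (35.2900−122.4400)/(78.1060−48.5204) = -2.9457. V = [p*·35.2900 + (1−p*)·122.4400]/1.23 = 41.4447. B = V − Δ·S = 215.7447.
(2,1): S=95.2512. Δ = (V_up−V_dn)/(S_up−S_dn) = (26.8000−35.2900)/(125.7316−78.1060) = -0.1783. V = [p*·26.8000 + (1−p*)·35.2900]/1.23 = 23.0311. B = V − Δ·S = 40.0111.
(2,2): S=153.3312. Δ = (V_up−V_dn)/(S_up−S_dn) = (25.6000−26.8000)/(202.3972−125.7316) = -0.0157. V = [p*·25.6000 + (1−p*)·26.8000]/1.23 = 20.9886. B = V − Δ·S = 23.3886.
(1,0): S=72.1600. Δ = (V_up−V_dn)/(S_up−S_dn) = (23.0311−41.4447)/(95.2512−59.1712) = -0.5104. V = [p*·23.0311 + (1−p*)·41.4447]/1.23 = 21.4191. B = V − Δ·S = 58.2464.
(1,1): S=116.1600. Δ = (V_up−V_dn)/(S_up−S_dn) = (20.9886−23.0311)/(153.3312−95.2512) = -0.0352. V = [p*·20.9886 + (1−p*)·23.0311]/1.23 = 17.3628. B = V − Δ·S = 21.4477.
(0,0): S=88.0000. Δ = (V_up−V_dn)/(S_up−S_dn) = (17.3628−21.4191)/(116.1600−72.1600) = -0.0922. V = [p*·17.3628 + (1−p*)·21.4191]/1.23 = 14.7097. B = V − Δ·S = 22.8223.
Each (Δ,B) replicates both successor values, so the strategy is self-financing and V0 is arbitrage-free.

(0,0): Delta=-0.0922 Bond=22.8223
(1,0): Delta=-0.5104 Bond=58.2464
(1,1): Delta=-0.0352 Bond=21.4477
(2,0): Delta=-2.9457 Bond=215.7447
(2,1): Delta=-0.1783 Bond=40.0111
(2,2): Delta=-0.0157 Bond=23.3886
V0=14.7097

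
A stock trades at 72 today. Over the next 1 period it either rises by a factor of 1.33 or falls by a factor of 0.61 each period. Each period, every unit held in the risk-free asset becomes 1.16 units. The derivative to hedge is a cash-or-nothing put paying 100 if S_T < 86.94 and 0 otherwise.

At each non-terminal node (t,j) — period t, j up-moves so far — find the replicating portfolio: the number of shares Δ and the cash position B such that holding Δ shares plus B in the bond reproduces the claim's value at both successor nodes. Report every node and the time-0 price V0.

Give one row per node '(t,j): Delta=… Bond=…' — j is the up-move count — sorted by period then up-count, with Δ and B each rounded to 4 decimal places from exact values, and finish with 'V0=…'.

Since d<R<u, set p* = (R−d)/(u−d) = 0.7639; price each node as the discounted p*-expectation of its children.
At expiry t=1: V(1,0)=100.0000, V(1,1)=0.0000
  t=0,j=0: stock 72.0000 → up 95.7600 (V=0.0000), down 43.9200 (V=100.0000). Price 20.3544; hedge Δ=-1.9290, bond B=159.2433.
The time-0 hedge costs 20.3544, which is the no-arbitrage price.

(0,0): Delta=-1.9290 Bond=159.2433
V0=20.3544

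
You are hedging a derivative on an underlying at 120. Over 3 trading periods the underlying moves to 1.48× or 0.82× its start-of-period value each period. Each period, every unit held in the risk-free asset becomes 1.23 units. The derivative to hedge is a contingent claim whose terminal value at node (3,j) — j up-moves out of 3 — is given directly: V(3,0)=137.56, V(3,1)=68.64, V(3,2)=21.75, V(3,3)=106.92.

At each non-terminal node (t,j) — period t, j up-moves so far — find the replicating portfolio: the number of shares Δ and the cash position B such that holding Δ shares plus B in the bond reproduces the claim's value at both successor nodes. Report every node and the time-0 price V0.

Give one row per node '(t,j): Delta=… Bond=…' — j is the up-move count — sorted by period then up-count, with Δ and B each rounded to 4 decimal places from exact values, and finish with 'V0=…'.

Since d<R<u, set p* = (R−d)/(u−d) = 0.6212; price each node as the discounted p*-expectation of its children.
Terminal values V(3,·): V(3,0)=137.5600, V(3,1)=68.6400, V(3,2)=21.7500, V(3,3)=106.9200
Node (2,0) S=80.6880: V=(p*·68.6400+(1−p*)·137.5600)/1.23=77.0293; Δ=(68.6400−137.5600)/(119.4182−66.1642)=-1.2942; B=V−Δ·S=181.4536
Node (2,1) S=145.6320: V=(p*·21.7500+(1−p*)·68.6400)/1.23=32.1231; Δ=(21.7500−68.6400)/(215.5354−119.4182)=-0.4878; B=V−Δ·S=103.1685
Node (2,2) S=262.8480: V=(p*·106.9200+(1−p*)·21.7500)/1.23=60.6981; Δ=(106.9200−21.7500)/(389.0150−215.5354)=0.4910; B=V−Δ·S=-68.3474
Node (1,0) S=98.4000: V=(p*·32.1231+(1−p*)·77.0293)/1.23=39.9455; Δ=(32.1231−77.0293)/(145.6320−80.6880)=-0.6915; B=V−Δ·S=107.9853
Node (1,1) S=177.6000: V=(p*·60.6981+(1−p*)·32.1231)/1.23=40.5481; Δ=(60.6981−32.1231)/(262.8480−145.6320)=0.2438; B=V−Δ·S=-2.7473
Node (0,0) S=120.0000: V=(p*·40.5481+(1−p*)·39.9455)/1.23=32.7804; Δ=(40.5481−39.9455)/(177.6000−98.4000)=0.0076; B=V−Δ·S=31.8674
Check: Δ(0,0)·S0 + B(0,0) = 32.7804 = V0.

(0,0): Delta=0.0076 Bond=31.8674
(1,0): Delta=-0.6915 Bond=107.9853
(1,1): Delta=0.2438 Bond=-2.7473
(2,0): Delta=-1.2942 Bond=181.4536
(2,1): Delta=-0.4878 Bond=103.1685
(2,2): Delta=0.4910 Bond=-68.3474
V0=32.7804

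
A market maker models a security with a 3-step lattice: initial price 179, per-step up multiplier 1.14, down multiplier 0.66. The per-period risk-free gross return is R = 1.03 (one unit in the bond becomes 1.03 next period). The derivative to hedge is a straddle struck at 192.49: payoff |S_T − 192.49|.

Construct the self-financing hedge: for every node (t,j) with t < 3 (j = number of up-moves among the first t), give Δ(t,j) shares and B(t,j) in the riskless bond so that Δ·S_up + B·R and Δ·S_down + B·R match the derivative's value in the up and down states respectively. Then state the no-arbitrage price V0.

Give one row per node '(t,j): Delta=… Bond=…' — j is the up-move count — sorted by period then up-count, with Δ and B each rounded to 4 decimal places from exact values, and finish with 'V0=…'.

No-arbitrage ⇒ martingale measure with p* = (R−d)/(u−d) = 0.7708.
Terminal payoffs: V(3,0)=141.0282, V(3,1)=103.6015, V(3,2)=38.9553, V(3,3)=72.7064
  t=2,j=0: stock 77.9724 → up 88.8885 (V=103.6015), down 51.4618 (V=141.0282). Price 108.9111; hedge Δ=-1.0000, bond B=186.8835.
  t=2,j=1: stock 134.6796 → up 153.5347 (V=38.9553), down 88.8885 (V=103.6015). Price 52.2039; hedge Δ=-1.0000, bond B=186.8835.
  t=2,j=2: stock 232.6284 → up 265.1964 (V=72.7064), down 153.5347 (V=38.9553). Price 63.0794; hedge Δ=0.3023, bond B=-7.2355.
  t=1,j=0: stock 118.1400 → up 134.6796 (V=52.2039), down 77.9724 (V=108.9111). Price 63.3003; hedge Δ=-1.0000, bond B=181.4403.
  t=1,j=1: stock 204.0600 → up 232.6284 (V=63.0794), down 134.6796 (V=52.2039). Price 58.8224; hedge Δ=0.1110, bond B=36.1652.
  t=0,j=0: stock 179.0000 → up 204.0600 (V=58.8224), down 118.1400 (V=63.3003). Price 58.1054; hedge Δ=-0.0521, bond B=67.4344.
Root portfolio cost Δ·179+B reproduces V0=58.1054.

(0,0): Delta=-0.0521 Bond=67.4344
(1,0): Delta=-1.0000 Bond=181.4403
(1,1): Delta=0.1110 Bond=36.1652
(2,0): Delta=-1.0000 Bond=186.8835
(2,1): Delta=-1.0000 Bond=186.8835
(2,2): Delta=0.3023 Bond=-7.2355
V0=58.1054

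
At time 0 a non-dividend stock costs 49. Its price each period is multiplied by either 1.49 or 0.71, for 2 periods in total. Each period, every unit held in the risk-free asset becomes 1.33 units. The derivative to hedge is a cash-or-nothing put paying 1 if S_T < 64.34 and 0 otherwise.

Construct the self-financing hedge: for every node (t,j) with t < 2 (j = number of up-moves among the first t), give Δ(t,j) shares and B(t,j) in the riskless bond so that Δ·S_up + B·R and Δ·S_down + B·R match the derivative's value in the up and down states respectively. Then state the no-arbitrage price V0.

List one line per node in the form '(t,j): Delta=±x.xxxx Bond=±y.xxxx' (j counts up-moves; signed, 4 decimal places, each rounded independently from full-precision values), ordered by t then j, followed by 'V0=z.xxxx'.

The replicating-portfolio and risk-neutral prices coincide; use p* = (1.33−0.71)/(1.49−0.71) = 0.7949 for the latter.
Payoff layer (t=2): V(2,0)=1.0000, V(2,1)=1.0000, V(2,2)=0.0000
Node (1,0) S=34.7900: V=(p*·1.0000+(1−p*)·1.0000)/1.33=0.7519; Δ=(1.0000−1.0000)/(51.8371−24.7009)=0.0000; B=V−Δ·S=0.7519
Node (1,1) S=73.0100: V=(p*·0.0000+(1−p*)·1.0000)/1.33=0.1542; Δ=(0.0000−1.0000)/(108.7849−51.8371)=-0.0176; B=V−Δ·S=1.4363
Node (0,0) S=49.0000: V=(p*·0.1542+(1−p*)·0.7519)/1.33=0.2081; Δ=(0.1542−0.7519)/(73.0100−34.7900)=-0.0156; B=V−Δ·S=0.9744
The time-0 hedge costs 0.2081, which is the no-arbitrage price.

(0,0): Delta=-0.0156 Bond=0.9744
(1,0): Delta=0.0000 Bond=0.7519
(1,1): Delta=-0.0176 Bond=1.4363
V0=0.2081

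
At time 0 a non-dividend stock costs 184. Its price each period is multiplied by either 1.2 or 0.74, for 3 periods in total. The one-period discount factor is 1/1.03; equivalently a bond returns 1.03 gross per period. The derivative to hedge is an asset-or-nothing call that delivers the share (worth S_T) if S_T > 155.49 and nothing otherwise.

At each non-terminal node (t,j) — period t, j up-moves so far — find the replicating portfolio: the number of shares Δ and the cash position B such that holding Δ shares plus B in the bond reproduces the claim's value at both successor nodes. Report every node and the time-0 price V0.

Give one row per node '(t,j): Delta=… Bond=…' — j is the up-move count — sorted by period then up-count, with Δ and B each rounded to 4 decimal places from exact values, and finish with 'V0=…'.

(0,0): Delta=1.5569 Bond=-134.5041
(1,0): Delta=1.9161 Bond=-187.4354
(1,1): Delta=1.4271 Bond=-109.8759
(2,0): Delta=0.0000 Bond=0.0000
(2,1): Delta=2.6087 Bond=-306.2307
(2,2): Delta=1.0000 Bond=0.0000
V0=151.9738

No-arbitrage ⇒ martingale measure with p* = (R−d)/(u−d) = 0.6304.
Terminal values V(3,·): V(3,0)=0.0000, V(3,1)=0.0000, V(3,2)=196.0704, V(3,3)=317.9520
  t=2,j=0: stock 100.7584 → up 120.9101 (V=0.0000), down 74.5612 (V=0.0000). Price 0.0000; hedge Δ=0.0000, bond B=0.0000.
  t=2,j=1: stock 163.3920 → up 196.0704 (V=196.0704), down 120.9101 (V=0.0000). Price 120.0093; hedge Δ=2.6087, bond B=-306.2307.
  t=2,j=2: stock 264.9600 → up 317.9520 (V=317.9520), down 196.0704 (V=196.0704). Price 264.9600; hedge Δ=1.0000, bond B=0.0000.
  t=1,j=0: stock 136.1600 → up 163.3920 (V=120.0093), down 100.7584 (V=0.0000). Price 73.4544; hedge Δ=1.9161, bond B=-187.4354.
  t=1,j=1: stock 220.8000 → up 264.9600 (V=264.9600), down 163.3920 (V=120.0093). Price 205.2342; hedge Δ=1.4271, bond B=-109.8759.
  t=0,j=0: stock 184.0000 → up 220.8000 (V=205.2342), down 136.1600 (V=73.4544). Price 151.9738; hedge Δ=1.5569, bond B=-134.5041.
The time-0 hedge costs 151.9738, which is the no-arbitrage price.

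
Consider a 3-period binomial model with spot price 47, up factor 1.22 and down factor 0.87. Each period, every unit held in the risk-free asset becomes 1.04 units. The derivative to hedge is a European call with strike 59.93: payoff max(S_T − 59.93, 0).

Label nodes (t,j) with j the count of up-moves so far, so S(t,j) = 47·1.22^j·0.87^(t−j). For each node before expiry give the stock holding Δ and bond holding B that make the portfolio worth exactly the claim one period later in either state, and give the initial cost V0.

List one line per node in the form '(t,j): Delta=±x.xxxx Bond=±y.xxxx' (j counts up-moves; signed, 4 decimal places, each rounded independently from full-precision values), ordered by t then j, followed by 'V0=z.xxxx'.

No-arbitrage ⇒ martingale measure with p* = (R−d)/(u−d) = 0.4857.
Terminal values V(3,·): V(3,0)=0.0000, V(3,1)=0.0000, V(3,2)=0.9307, V(3,3)=25.4149
Node (2,0) S=35.5743: V=(p*·0.0000+(1−p*)·0.0000)/1.04=0.0000; Δ=(0.0000−0.0000)/(43.4006−30.9496)=0.0000; B=V−Δ·S=0.0000
Node (2,1) S=49.8858: V=(p*·0.9307+(1−p*)·0.0000)/1.04=0.4347; Δ=(0.9307−0.0000)/(60.8607−43.4006)=0.0533; B=V−Δ·S=-2.2244
Node (2,2) S=69.9548: V=(p*·25.4149+(1−p*)·0.9307)/1.04=12.3298; Δ=(25.4149−0.9307)/(85.3449−60.8607)=1.0000; B=V−Δ·S=-57.6250
Node (1,0) S=40.8900: V=(p*·0.4347+(1−p*)·0.0000)/1.04=0.2030; Δ=(0.4347−0.0000)/(49.8858−35.5743)=0.0304; B=V−Δ·S=-1.0389
Node (1,1) S=57.3400: V=(p*·12.3298+(1−p*)·0.4347)/1.04=5.9734; Δ=(12.3298−0.4347)/(69.9548−49.8858)=0.5927; B=V−Δ·S=-28.0128
Node (0,0) S=47.0000: V=(p*·5.9734+(1−p*)·0.2030)/1.04=2.8901; Δ=(5.9734−0.2030)/(57.3400−40.8900)=0.3508; B=V−Δ·S=-13.5966
The time-0 hedge costs 2.8901, which is the no-arbitrage price.

(0,0): Delta=0.3508 Bond=-13.5966
(1,0): Delta=0.0304 Bond=-1.0389
(1,1): Delta=0.5927 Bond=-28.0128
(2,0): Delta=0.0000 Bond=0.0000
(2,1): Delta=0.0533 Bond=-2.2244
(2,2): Delta=1.0000 Bond=-57.6250
V0=2.8901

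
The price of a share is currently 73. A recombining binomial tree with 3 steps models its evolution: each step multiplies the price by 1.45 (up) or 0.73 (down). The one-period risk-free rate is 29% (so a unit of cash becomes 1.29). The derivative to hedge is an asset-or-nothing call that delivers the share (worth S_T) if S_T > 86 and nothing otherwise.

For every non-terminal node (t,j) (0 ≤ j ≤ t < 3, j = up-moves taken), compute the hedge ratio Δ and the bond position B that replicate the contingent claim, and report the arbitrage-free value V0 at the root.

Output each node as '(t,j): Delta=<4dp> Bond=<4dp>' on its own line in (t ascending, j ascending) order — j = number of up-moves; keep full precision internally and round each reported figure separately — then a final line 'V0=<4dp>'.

No-arbitrage ⇒ martingale measure with p* = (R−d)/(u−d) = 0.7778.
Payoff layer (t=3): V(3,0)=0.0000, V(3,1)=0.0000, V(3,2)=112.0422, V(3,3)=222.5496
  t=2,j=0: stock 38.9017 → up 56.4075 (V=0.0000), down 28.3982 (V=0.0000). Price 0.0000; hedge Δ=0.0000, bond B=0.0000.
  t=2,j=1: stock 77.2705 → up 112.0422 (V=112.0422), down 56.4075 (V=0.0000). Price 67.5535; hedge Δ=2.0139, bond B=-88.0607.
  t=2,j=2: stock 153.4825 → up 222.5496 (V=222.5496), down 112.0422 (V=112.0422). Price 153.4825; hedge Δ=1.0000, bond B=0.0000.
  t=1,j=0: stock 53.2900 → up 77.2705 (V=67.5535), down 38.9017 (V=0.0000). Price 40.7299; hedge Δ=1.7606, bond B=-53.0943.
  t=1,j=1: stock 105.8500 → up 153.4825 (V=153.4825), down 77.2705 (V=67.5535). Price 104.1761; hedge Δ=1.1275, bond B=-15.1698.
  t=0,j=0: stock 73.0000 → up 105.8500 (V=104.1761), down 53.2900 (V=40.7299). Price 69.8271; hedge Δ=1.2071, bond B=-18.2926.
Self-financing check: at every node Δ·S+B equals the discounted successor values.

(0,0): Delta=1.2071 Bond=-18.2926
(1,0): Delta=1.7606 Bond=-53.0943
(1,1): Delta=1.1275 Bond=-15.1698
(2,0): Delta=0.0000 Bond=0.0000
(2,1): Delta=2.0139 Bond=-88.0607
(2,2): Delta=1.0000 Bond=0.0000
V0=69.8271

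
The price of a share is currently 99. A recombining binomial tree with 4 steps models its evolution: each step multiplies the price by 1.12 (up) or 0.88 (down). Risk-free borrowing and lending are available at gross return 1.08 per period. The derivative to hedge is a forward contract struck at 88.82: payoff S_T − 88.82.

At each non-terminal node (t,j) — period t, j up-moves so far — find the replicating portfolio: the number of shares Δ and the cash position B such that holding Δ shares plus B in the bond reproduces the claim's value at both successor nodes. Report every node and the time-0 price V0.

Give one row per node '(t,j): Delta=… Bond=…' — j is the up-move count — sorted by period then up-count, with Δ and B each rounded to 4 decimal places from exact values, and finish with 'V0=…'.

Risk-neutral probability p* = (R−d)/(u−d) = (1.08−0.88)/(1.12−0.88) = 0.8333.
At expiry t=4: V(4,0)=-29.4502, V(4,1)=-13.2584, V(4,2)=7.3493, V(4,3)=33.5773, V(4,4)=66.9584
Node (3,0) S=67.4657: V=(p*·-13.2584+(1−p*)·-29.4502)/1.08=-14.7750; Δ=(-13.2584−-29.4502)/(75.5616−59.3698)=1.0000; B=V−Δ·S=-82.2407
Node (3,1) S=85.8655: V=(p*·7.3493+(1−p*)·-13.2584)/1.08=3.6247; Δ=(7.3493−-13.2584)/(96.1693−75.5616)=1.0000; B=V−Δ·S=-82.2407
Node (3,2) S=109.2833: V=(p*·33.5773+(1−p*)·7.3493)/1.08=27.0426; Δ=(33.5773−7.3493)/(122.3973−96.1693)=1.0000; B=V−Δ·S=-82.2407
Node (3,3) S=139.0879: V=(p*·66.9584+(1−p*)·33.5773)/1.08=56.8471; Δ=(66.9584−33.5773)/(155.7784−122.3973)=1.0000; B=V−Δ·S=-82.2407
Node (2,0) S=76.6656: V=(p*·3.6247+(1−p*)·-14.7750)/1.08=0.5168; Δ=(3.6247−-14.7750)/(85.8655−67.4657)=1.0000; B=V−Δ·S=-76.1488
Node (2,1) S=97.5744: V=(p*·27.0426+(1−p*)·3.6247)/1.08=21.4256; Δ=(27.0426−3.6247)/(109.2833−85.8655)=1.0000; B=V−Δ·S=-76.1488
Node (2,2) S=124.1856: V=(p*·56.8471+(1−p*)·27.0426)/1.08=48.0368; Δ=(56.8471−27.0426)/(139.0879−109.2833)=1.0000; B=V−Δ·S=-76.1488
Node (1,0) S=87.1200: V=(p*·21.4256+(1−p*)·0.5168)/1.08=16.6118; Δ=(21.4256−0.5168)/(97.5744−76.6656)=1.0000; B=V−Δ·S=-70.5082
Node (1,1) S=110.8800: V=(p*·48.0368+(1−p*)·21.4256)/1.08=40.3718; Δ=(48.0368−21.4256)/(124.1856−97.5744)=1.0000; B=V−Δ·S=-70.5082
Node (0,0) S=99.0000: V=(p*·40.3718+(1−p*)·16.6118)/1.08=33.7146; Δ=(40.3718−16.6118)/(110.8800−87.1200)=1.0000; B=V−Δ·S=-65.2854
The time-0 hedge costs 33.7146, which is the no-arbitrage price.

(0,0): Delta=1.0000 Bond=-65.2854
(1,0): Delta=1.0000 Bond=-70.5082
(1,1): Delta=1.0000 Bond=-70.5082
(2,0): Delta=1.0000 Bond=-76.1488
(2,1): Delta=1.0000 Bond=-76.1488
(2,2): Delta=1.0000 Bond=-76.1488
(3,0): Delta=1.0000 Bond=-82.2407
(3,1): Delta=1.0000 Bond=-82.2407
(3,2): Delta=1.0000 Bond=-82.2407
(3,3): Delta=1.0000 Bond=-82.2407
V0=33.7146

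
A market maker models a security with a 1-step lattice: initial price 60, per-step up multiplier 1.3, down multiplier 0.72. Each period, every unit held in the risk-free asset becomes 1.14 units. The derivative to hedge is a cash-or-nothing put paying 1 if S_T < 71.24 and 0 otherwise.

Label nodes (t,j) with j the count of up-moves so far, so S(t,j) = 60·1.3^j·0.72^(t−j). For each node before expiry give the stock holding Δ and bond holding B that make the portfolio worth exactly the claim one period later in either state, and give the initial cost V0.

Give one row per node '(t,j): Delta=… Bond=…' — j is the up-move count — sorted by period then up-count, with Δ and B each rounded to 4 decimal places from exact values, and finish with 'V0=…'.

(0,0): Delta=-0.0287 Bond=1.9661
V0=0.2420

No-arbitrage ⇒ martingale measure with p* = (R−d)/(u−d) = 0.7241.
At expiry t=1: V(1,0)=1.0000, V(1,1)=0.0000
(0,0): S=60.0000. Δ = (V_up−V_dn)/(S_up−S_dn) = (0.0000−1.0000)/(78.0000−43.2000) = -0.0287. V = [p*·0.0000 + (1−p*)·1.0000]/1.14 = 0.2420. B = V − Δ·S = 1.9661.
The time-0 hedge costs 0.2420, which is the no-arbitrage price.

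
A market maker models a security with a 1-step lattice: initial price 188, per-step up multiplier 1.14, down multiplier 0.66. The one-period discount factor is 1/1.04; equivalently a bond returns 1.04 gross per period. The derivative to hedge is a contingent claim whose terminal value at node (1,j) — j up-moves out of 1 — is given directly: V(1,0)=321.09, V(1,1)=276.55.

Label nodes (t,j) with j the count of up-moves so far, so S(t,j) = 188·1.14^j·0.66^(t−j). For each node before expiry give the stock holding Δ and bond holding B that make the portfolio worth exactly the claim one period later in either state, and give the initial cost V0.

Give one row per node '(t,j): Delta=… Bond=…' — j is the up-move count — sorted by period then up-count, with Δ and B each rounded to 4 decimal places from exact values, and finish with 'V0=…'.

(0,0): Delta=-0.4936 Bond=367.6274
V0=274.8357

The replicating-portfolio and risk-neutral prices coincide; use p* = (1.04−0.66)/(1.14−0.66) = 0.7917 for the latter.
At expiry t=1: V(1,0)=321.0900, V(1,1)=276.5500
Node (0,0) S=188.0000: V=(p*·276.5500+(1−p*)·321.0900)/1.04=274.8357; Δ=(276.5500−321.0900)/(214.3200−124.0800)=-0.4936; B=V−Δ·S=367.6274
Self-financing check: at every node Δ·S+B equals the discounted successor values.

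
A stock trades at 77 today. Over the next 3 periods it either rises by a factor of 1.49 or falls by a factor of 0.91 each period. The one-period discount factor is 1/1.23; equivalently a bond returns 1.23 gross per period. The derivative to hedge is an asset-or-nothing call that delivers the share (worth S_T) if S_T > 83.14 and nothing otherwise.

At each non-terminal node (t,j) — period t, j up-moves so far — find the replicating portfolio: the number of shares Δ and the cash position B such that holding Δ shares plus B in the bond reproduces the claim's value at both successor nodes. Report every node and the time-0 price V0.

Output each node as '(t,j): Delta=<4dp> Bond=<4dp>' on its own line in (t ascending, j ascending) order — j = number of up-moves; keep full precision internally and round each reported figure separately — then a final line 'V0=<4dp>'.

(0,0): Delta=1.1726 Bond=-16.0971
(1,0): Delta=1.5203 Bond=-44.1681
(1,1): Delta=1.0000 Bond=0.0000
(2,0): Delta=2.5690 Bond=-121.1904
(2,1): Delta=1.0000 Bond=0.0000
(2,2): Delta=1.0000 Bond=0.0000
V0=74.1911

No-arbitrage ⇒ martingale measure with p* = (R−d)/(u−d) = 0.5517.
Terminal values V(3,·): V(3,0)=0.0000, V(3,1)=95.0079, V(3,2)=155.5624, V(3,3)=254.7121
  t=2,j=0: stock 63.7637 → up 95.0079 (V=95.0079), down 58.0250 (V=0.0000). Price 42.6164; hedge Δ=2.5690, bond B=-121.1904.
  t=2,j=1: stock 104.4043 → up 155.5624 (V=155.5624), down 95.0079 (V=95.0079). Price 104.4043; hedge Δ=1.0000, bond B=0.0000.
  t=2,j=2: stock 170.9477 → up 254.7121 (V=254.7121), down 155.5624 (V=155.5624). Price 170.9477; hedge Δ=1.0000, bond B=0.0000.
  t=1,j=0: stock 70.0700 → up 104.4043 (V=104.4043), down 63.7637 (V=42.6164). Price 62.3628; hedge Δ=1.5203, bond B=-44.1681.
  t=1,j=1: stock 114.7300 → up 170.9477 (V=170.9477), down 104.4043 (V=104.4043). Price 114.7300; hedge Δ=1.0000, bond B=0.0000.
  t=0,j=0: stock 77.0000 → up 114.7300 (V=114.7300), down 70.0700 (V=62.3628). Price 74.1911; hedge Δ=1.1726, bond B=-16.0971.
Each (Δ,B) replicates both successor values, so the strategy is self-financing and V0 is arbitrage-free.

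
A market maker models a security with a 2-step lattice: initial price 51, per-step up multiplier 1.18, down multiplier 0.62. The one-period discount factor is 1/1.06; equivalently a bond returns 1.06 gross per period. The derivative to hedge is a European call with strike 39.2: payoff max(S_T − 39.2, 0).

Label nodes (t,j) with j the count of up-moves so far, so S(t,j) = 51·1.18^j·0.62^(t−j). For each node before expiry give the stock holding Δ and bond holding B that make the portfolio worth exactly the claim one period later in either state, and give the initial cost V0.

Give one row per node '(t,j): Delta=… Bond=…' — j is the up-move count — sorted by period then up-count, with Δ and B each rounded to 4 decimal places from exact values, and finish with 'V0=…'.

No-arbitrage ⇒ martingale measure with p* = (R−d)/(u−d) = 0.7857.
Terminal values V(2,·): V(2,0)=0.0000, V(2,1)=0.0000, V(2,2)=31.8124
(1,0): S=31.6200. Δ = (V_up−V_dn)/(S_up−S_dn) = (0.0000−0.0000)/(37.3116−19.6044) = 0.0000. V = [p*·0.0000 + (1−p*)·0.0000]/1.06 = 0.0000. B = V − Δ·S = 0.0000.
(1,1): S=60.1800. Δ = (V_up−V_dn)/(S_up−S_dn) = (31.8124−0.0000)/(71.0124−37.3116) = 0.9440. V = [p*·31.8124 + (1−p*)·0.0000]/1.06 = 23.5806. B = V − Δ·S = -33.2272.
(0,0): S=51.0000. Δ = (V_up−V_dn)/(S_up−S_dn) = (23.5806−0.0000)/(60.1800−31.6200) = 0.8257. V = [p*·23.5806 + (1−p*)·0.0000]/1.06 = 17.4789. B = V − Δ·S = -24.6294.
Each (Δ,B) replicates both successor values, so the strategy is self-financing and V0 is arbitrage-free.

(0,0): Delta=0.8257 Bond=-24.6294
(1,0): Delta=0.0000 Bond=0.0000
(1,1): Delta=0.9440 Bond=-33.2272
V0=17.4789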